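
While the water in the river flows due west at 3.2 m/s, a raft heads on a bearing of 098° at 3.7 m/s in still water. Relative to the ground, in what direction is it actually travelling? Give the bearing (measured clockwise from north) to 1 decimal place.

138.0°

Taking east as x and north as y: velocity relative to the water = (3.664, -0.515) m/s; the water relative to ground = (-3.200, 0.000) m/s.
Velocity relative to ground = (3.664, -0.515) + (-3.200, 0.000) = (0.464, -0.515) m/s.
Bearing = atan2(0.46, -0.51) = 137.98° clockwise from north.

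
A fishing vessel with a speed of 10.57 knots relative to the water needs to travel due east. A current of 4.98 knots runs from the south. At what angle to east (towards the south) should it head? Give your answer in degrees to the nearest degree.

The current pushes perpendicular to the desired track; the heading must have a component into the current equal to 4.98 knots: 10.57 sin θ = 4.98.
sin θ = 0.4711, so θ = 28.109°.

28°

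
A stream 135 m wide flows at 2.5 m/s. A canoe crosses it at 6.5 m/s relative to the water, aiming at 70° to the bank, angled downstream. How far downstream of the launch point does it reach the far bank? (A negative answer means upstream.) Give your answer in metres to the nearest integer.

104 m

Perpendicular speed = 6.108 m/s; crossing time = 135 / 6.108 = 22.102 s.
Net downstream speed = 4.723 m/s.
Drift = 4.723 × 22.102 = 104.391 m (downstream).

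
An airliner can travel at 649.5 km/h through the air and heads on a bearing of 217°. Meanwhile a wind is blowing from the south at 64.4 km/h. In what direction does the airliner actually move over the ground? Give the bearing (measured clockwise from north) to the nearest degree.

Taking east as x and north as y: velocity relative to the air = (-390.879, -518.714) km/h; the air relative to ground = (0.000, 64.400) km/h.
Velocity relative to ground = (-390.879, -518.714) + (0.000, 64.400) = (-390.879, -454.314) km/h.
Bearing = atan2(-390.88, -454.31) = 220.71° clockwise from north.

221°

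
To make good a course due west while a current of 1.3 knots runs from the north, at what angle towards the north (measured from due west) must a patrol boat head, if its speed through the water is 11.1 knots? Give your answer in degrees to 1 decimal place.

The current pushes perpendicular to the desired track; the heading must have a component into the current equal to 1.3 knots: 11.1 sin θ = 1.3.
sin θ = 0.1171, so θ = 6.726°.

6.7°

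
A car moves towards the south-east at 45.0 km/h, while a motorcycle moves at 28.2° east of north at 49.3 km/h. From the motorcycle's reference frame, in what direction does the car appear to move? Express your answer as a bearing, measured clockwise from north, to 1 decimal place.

Taking east as x and north as y: car velocity = (31.820, -31.820) km/h; motorcycle velocity = (23.297, 43.448) km/h.
Velocity of car relative to motorcycle = (31.820, -31.820) − (23.297, 43.448) = (8.523, -75.268) km/h.
Bearing = atan2(8.52, -75.27) = 173.54° clockwise from north.

173.5°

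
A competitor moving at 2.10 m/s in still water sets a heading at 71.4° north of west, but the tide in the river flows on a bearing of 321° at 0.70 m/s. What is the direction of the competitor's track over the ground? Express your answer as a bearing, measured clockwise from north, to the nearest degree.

Taking east as x and north as y: velocity relative to the water = (-0.670, 1.990) m/s; the water relative to ground = (-0.441, 0.544) m/s.
Velocity relative to ground = (-0.670, 1.990) + (-0.441, 0.544) = (-1.110, 2.534) m/s.
Bearing = atan2(-1.11, 2.53) = 336.34° clockwise from north.

336°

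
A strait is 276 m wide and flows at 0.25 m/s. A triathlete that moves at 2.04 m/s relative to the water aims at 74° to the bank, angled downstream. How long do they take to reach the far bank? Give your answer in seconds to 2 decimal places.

140.75 s

The component of the triathlete's velocity perpendicular to the bank is 2.04 × sin 74° = 1.961 m/s.
The flow acts along the bank and has no component across it.
Time = 276 / 1.961 = 140.746 s.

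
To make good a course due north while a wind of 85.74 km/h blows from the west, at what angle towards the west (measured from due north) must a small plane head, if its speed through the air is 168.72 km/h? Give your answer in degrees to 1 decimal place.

The wind pushes perpendicular to the desired track; the heading must have a component into the wind equal to 85.74 km/h: 168.72 sin θ = 85.74.
sin θ = 0.5082, so θ = 30.543°.

30.5°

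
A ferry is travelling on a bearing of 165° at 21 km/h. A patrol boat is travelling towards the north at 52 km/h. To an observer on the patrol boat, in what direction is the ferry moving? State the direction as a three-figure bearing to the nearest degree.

176°

Taking east as x and north as y: ferry velocity = (5.435, -20.284) km/h; patrol boat velocity = (0.000, 52.000) km/h.
Velocity of ferry relative to patrol boat = (5.435, -20.284) − (0.000, 52.000) = (5.435, -72.284) km/h.
Bearing = atan2(5.44, -72.28) = 175.70° clockwise from north.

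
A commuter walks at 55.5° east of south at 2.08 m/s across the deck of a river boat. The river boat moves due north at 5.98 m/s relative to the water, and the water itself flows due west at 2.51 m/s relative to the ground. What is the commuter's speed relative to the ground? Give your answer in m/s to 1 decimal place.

In east/north components (m/s): commuter relative to river boat = (1.714, -1.178); river boat relative to water = (0.000, 5.980); water relative to ground = (-2.510, 0.000).
Sum = (-0.796, 4.802) m/s.
Speed = |(-0.796, 4.802)| = 4.867 m/s.

4.9 m/s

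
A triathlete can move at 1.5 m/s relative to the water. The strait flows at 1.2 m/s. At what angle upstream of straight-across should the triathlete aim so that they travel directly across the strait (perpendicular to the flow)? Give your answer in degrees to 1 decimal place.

53.1°

To cancel the current, the upstream component of the triathlete's velocity must equal the flow: 1.5 sin θ = 1.2.
sin θ = 1.2 / 1.5 = 0.8000.
θ = arcsin(0.8000) = 53.130°.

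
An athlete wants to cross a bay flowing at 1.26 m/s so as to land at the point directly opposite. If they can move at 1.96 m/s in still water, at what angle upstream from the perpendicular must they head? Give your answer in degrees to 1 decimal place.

40.0°

To cancel the current, the upstream component of the athlete's velocity must equal the flow: 1.96 sin θ = 1.26.
sin θ = 1.26 / 1.96 = 0.6429.
θ = arcsin(0.6429) = 40.005°.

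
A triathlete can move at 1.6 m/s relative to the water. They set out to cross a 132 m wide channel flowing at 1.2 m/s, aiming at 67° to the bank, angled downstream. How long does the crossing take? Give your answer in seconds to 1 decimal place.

The component of the triathlete's velocity perpendicular to the bank is 1.6 × sin 67° = 1.473 m/s.
The current is parallel to the bank, so it does not affect the crossing time.
Time = 132 / 1.473 = 89.625 s.

89.6 s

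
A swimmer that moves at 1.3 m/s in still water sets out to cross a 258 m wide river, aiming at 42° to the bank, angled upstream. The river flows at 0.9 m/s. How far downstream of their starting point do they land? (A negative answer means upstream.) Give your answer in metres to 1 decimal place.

Perpendicular speed = 0.870 m/s; crossing time = 258 / 0.870 = 296.596 s.
Net downstream speed = -0.066 m/s.
Drift = -0.066 × 296.596 = -19.602 m (upstream).

-19.6 m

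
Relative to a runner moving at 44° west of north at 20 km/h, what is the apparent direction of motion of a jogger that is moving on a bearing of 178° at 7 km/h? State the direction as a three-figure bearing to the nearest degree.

147°

Taking east as x and north as y: jogger velocity = (0.244, -6.996) km/h; runner velocity = (-13.893, 14.387) km/h.
Velocity of jogger relative to runner = (0.244, -6.996) − (-13.893, 14.387) = (14.137, -21.383) km/h.
Bearing = atan2(14.14, -21.38) = 146.53° clockwise from north.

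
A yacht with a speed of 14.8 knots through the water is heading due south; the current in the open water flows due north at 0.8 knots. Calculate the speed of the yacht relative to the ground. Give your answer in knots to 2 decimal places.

Taking east as x and north as y: velocity relative to the water = (0.000, -14.800) knots; the water relative to ground = (0.000, 0.800) knots.
Velocity relative to ground = (0.000, -14.800) + (0.000, 0.800) = (0.000, -14.000) knots.
Speed = |(0.000, -14.000)| = 14.000 knots.

14.00 knots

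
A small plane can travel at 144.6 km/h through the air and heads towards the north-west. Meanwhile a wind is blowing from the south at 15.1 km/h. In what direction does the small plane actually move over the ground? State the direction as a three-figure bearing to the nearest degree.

Taking east as x and north as y: velocity relative to the air = (-102.248, 102.248) km/h; the air relative to ground = (0.000, 15.100) km/h.
Velocity relative to ground = (-102.248, 102.248) + (0.000, 15.100) = (-102.248, 117.348) km/h.
Bearing = atan2(-102.25, 117.35) = 318.93° clockwise from north.

319°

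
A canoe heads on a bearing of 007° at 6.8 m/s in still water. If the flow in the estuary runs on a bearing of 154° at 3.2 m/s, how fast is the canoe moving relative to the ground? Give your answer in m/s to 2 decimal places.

Taking east as x and north as y: velocity relative to the water = (0.829, 6.749) m/s; the water relative to ground = (1.403, -2.876) m/s.
Velocity relative to ground = (0.829, 6.749) + (1.403, -2.876) = (2.231, 3.873) m/s.
Speed = |(2.231, 3.873)| = 4.470 m/s.

4.47 m/s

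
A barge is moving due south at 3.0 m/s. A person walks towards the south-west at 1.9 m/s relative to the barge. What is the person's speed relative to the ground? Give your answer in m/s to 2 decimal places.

Taking east as x and north as y: barge velocity = (0.000, -3.000) m/s; person velocity relative to barge = (-1.344, -1.344) m/s.
Velocity relative to ground = (0.000, -3.000) + (-1.344, -1.344) = (-1.344, -4.344) m/s.
Speed = |(-1.344, -4.344)| = 4.547 m/s.

4.55 m/s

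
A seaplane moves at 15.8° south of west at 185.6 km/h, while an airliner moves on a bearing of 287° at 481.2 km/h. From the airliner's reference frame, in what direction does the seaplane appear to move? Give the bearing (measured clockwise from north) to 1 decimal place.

Taking east as x and north as y: seaplane velocity = (-178.588, -50.535) km/h; airliner velocity = (-460.174, 140.689) km/h.
Velocity of seaplane relative to airliner = (-178.588, -50.535) − (-460.174, 140.689) = (281.586, -191.224) km/h.
Bearing = atan2(281.59, -191.22) = 124.18° clockwise from north.

124.2°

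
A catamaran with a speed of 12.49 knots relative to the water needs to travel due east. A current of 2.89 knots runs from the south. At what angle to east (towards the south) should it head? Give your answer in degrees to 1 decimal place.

13.4°

The current pushes perpendicular to the desired track; the heading must have a component into the current equal to 2.89 knots: 12.49 sin θ = 2.89.
sin θ = 0.2314, so θ = 13.379°.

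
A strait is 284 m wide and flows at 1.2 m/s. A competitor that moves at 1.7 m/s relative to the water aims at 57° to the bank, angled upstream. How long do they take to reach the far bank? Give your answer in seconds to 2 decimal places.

199.19 s

The component of the competitor's velocity perpendicular to the bank is 1.7 × sin 57° = 1.426 m/s.
The flow acts along the bank and has no component across it.
Time = 284 / 1.426 = 199.195 s.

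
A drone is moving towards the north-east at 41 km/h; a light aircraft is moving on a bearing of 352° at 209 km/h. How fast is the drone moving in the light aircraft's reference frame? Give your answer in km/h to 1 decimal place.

Taking east as x and north as y: drone velocity = (28.991, 28.991) km/h; light aircraft velocity = (-29.087, 206.966) km/h.
Velocity of drone relative to light aircraft = (28.991, 28.991) − (-29.087, 206.966) = (58.079, -177.975) km/h.
Magnitude = |(58.079, -177.975)| = 187.211 km/h.

187.2 km/h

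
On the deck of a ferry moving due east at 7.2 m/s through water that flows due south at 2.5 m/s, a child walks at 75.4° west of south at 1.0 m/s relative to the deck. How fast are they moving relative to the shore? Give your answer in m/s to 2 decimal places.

6.81 m/s

In east/north components (m/s): child relative to ferry = (-0.968, -0.252); ferry relative to water = (7.200, 0.000); water relative to ground = (0.000, -2.500).
Sum = (6.232, -2.752) m/s.
Speed = |(6.232, -2.752)| = 6.813 m/s.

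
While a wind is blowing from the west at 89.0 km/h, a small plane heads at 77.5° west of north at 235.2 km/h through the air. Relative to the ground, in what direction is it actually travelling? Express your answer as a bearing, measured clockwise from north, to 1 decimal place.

289.9°

Taking east as x and north as y: velocity relative to the air = (-229.625, 50.907) km/h; the air relative to ground = (89.000, 0.000) km/h.
Velocity relative to ground = (-229.625, 50.907) + (89.000, 0.000) = (-140.625, 50.907) km/h.
Bearing = atan2(-140.62, 50.91) = 289.90° clockwise from north.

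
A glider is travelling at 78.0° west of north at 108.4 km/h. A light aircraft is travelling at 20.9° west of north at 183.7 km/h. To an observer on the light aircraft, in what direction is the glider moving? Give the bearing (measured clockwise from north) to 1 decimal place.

195.2°

Taking east as x and north as y: glider velocity = (-106.031, 22.538) km/h; light aircraft velocity = (-65.533, 171.613) km/h.
Velocity of glider relative to light aircraft = (-106.031, 22.538) − (-65.533, 171.613) = (-40.498, -149.076) km/h.
Bearing = atan2(-40.50, -149.08) = 195.20° clockwise from north.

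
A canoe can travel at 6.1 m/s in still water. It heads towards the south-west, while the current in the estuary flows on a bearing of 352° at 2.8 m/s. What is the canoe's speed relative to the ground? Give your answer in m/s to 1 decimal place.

4.9 m/s

Taking east as x and north as y: velocity relative to the water = (-4.313, -4.313) m/s; the water relative to ground = (-0.390, 2.773) m/s.
Velocity relative to ground = (-4.313, -4.313) + (-0.390, 2.773) = (-4.703, -1.541) m/s.
Speed = |(-4.703, -1.541)| = 4.949 m/s.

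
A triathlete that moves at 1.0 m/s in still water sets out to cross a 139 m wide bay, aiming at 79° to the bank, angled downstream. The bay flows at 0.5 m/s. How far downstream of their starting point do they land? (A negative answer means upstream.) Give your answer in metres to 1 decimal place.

Perpendicular speed = 0.982 m/s; crossing time = 139 / 0.982 = 141.602 s.
Net downstream speed = 0.691 m/s.
Drift = 0.691 × 141.602 = 97.820 m (downstream).

97.8 m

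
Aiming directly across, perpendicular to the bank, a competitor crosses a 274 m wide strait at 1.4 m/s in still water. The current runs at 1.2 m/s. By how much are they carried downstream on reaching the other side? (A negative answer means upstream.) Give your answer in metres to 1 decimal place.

234.9 m

Perpendicular speed = 1.400 m/s; crossing time = 274 / 1.400 = 195.714 s.
Net downstream speed = 1.200 m/s.
Drift = 1.200 × 195.714 = 234.857 m (downstream).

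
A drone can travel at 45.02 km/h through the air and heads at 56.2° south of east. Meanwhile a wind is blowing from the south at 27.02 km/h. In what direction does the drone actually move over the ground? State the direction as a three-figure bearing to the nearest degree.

113°

Taking east as x and north as y: velocity relative to the air = (25.044, -37.411) km/h; the air relative to ground = (0.000, 27.020) km/h.
Velocity relative to ground = (25.044, -37.411) + (0.000, 27.020) = (25.044, -10.391) km/h.
Bearing = atan2(25.04, -10.39) = 112.53° clockwise from north.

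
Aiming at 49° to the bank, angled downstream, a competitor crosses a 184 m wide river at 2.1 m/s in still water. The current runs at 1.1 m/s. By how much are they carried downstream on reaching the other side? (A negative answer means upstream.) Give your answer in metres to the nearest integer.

Perpendicular speed = 1.585 m/s; crossing time = 184 / 1.585 = 116.096 s.
Net downstream speed = 2.478 m/s.
Drift = 2.478 × 116.096 = 287.655 m (downstream).

288 m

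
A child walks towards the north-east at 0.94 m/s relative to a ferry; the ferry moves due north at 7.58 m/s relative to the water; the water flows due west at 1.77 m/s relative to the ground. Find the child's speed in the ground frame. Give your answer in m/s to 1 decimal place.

In east/north components (m/s): child relative to ferry = (0.665, 0.665); ferry relative to water = (0.000, 7.580); water relative to ground = (-1.770, 0.000).
Sum = (-1.105, 8.245) m/s.
Speed = |(-1.105, 8.245)| = 8.318 m/s.

8.3 m/s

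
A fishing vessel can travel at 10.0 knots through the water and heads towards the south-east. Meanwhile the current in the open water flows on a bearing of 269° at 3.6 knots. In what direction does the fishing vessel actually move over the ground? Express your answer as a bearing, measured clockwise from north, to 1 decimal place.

154.1°

Taking east as x and north as y: velocity relative to the water = (7.071, -7.071) knots; the water relative to ground = (-3.599, -0.063) knots.
Velocity relative to ground = (7.071, -7.071) + (-3.599, -0.063) = (3.472, -7.134) knots.
Bearing = atan2(3.47, -7.13) = 154.05° clockwise from north.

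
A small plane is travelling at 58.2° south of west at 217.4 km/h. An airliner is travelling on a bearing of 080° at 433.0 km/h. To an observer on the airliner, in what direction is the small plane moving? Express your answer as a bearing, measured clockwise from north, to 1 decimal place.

244.3°

Taking east as x and north as y: small plane velocity = (-114.560, -184.767) km/h; airliner velocity = (426.422, 75.190) km/h.
Velocity of small plane relative to airliner = (-114.560, -184.767) − (426.422, 75.190) = (-540.982, -259.956) km/h.
Bearing = atan2(-540.98, -259.96) = 244.33° clockwise from north.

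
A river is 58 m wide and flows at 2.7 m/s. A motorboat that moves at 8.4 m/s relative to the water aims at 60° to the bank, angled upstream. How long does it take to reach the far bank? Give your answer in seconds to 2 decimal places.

The component of the motorboat's velocity perpendicular to the bank is 8.4 × sin 60° = 7.275 m/s.
The flow acts along the bank and has no component across it.
Time = 58 / 7.275 = 7.973 s.

7.97 s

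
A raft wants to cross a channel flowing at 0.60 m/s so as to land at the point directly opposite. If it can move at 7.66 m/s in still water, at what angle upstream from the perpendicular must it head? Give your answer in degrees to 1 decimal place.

4.5°

To cancel the current, the upstream component of the raft's velocity must equal the flow: 7.66 sin θ = 0.60.
sin θ = 0.60 / 7.66 = 0.0783.
θ = arcsin(0.0783) = 4.493°.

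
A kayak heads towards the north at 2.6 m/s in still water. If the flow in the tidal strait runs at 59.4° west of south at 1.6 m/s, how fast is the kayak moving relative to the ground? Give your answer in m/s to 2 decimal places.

2.25 m/s

Taking east as x and north as y: velocity relative to the water = (0.000, 2.600) m/s; the water relative to ground = (-1.377, -0.814) m/s.
Velocity relative to ground = (0.000, 2.600) + (-1.377, -0.814) = (-1.377, 1.786) m/s.
Speed = |(-1.377, 1.786)| = 2.255 m/s.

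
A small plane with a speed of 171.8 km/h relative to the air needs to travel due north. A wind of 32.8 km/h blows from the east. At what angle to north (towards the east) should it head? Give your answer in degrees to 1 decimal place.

11.0°

The wind pushes perpendicular to the desired track; the heading must have a component into the wind equal to 32.8 km/h: 171.8 sin θ = 32.8.
sin θ = 0.1909, so θ = 11.006°.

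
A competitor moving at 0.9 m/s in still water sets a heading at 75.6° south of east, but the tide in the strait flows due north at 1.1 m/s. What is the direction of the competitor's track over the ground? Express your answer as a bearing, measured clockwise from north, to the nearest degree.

044°

Taking east as x and north as y: velocity relative to the water = (0.224, -0.872) m/s; the water relative to ground = (0.000, 1.100) m/s.
Velocity relative to ground = (0.224, -0.872) + (0.000, 1.100) = (0.224, 0.228) m/s.
Bearing = atan2(0.22, 0.23) = 44.44° clockwise from north.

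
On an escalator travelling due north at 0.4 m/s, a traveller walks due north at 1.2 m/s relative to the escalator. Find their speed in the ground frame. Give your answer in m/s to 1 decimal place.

1.6 m/s

Taking east as x and north as y: escalator velocity = (0.000, 0.400) m/s; traveller velocity relative to escalator = (0.000, 1.200) m/s.
Velocity relative to ground = (0.000, 0.400) + (0.000, 1.200) = (0.000, 1.600) m/s.
Speed = |(0.000, 1.600)| = 1.600 m/s.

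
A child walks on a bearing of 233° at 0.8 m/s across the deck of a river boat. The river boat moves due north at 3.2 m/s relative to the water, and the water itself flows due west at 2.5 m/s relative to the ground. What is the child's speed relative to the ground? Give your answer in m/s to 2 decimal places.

4.15 m/s

In east/north components (m/s): child relative to river boat = (-0.639, -0.481); river boat relative to water = (0.000, 3.200); water relative to ground = (-2.500, 0.000).
Sum = (-3.139, 2.719) m/s.
Speed = |(-3.139, 2.719)| = 4.152 m/s.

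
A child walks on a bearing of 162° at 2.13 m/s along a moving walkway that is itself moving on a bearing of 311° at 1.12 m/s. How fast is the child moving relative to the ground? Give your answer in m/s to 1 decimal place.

1.3 m/s

Taking east as x and north as y: moving walkway velocity = (-0.845, 0.735) m/s; child velocity relative to moving walkway = (0.658, -2.026) m/s.
Velocity relative to ground = (-0.845, 0.735) + (0.658, -2.026) = (-0.187, -1.291) m/s.
Speed = |(-0.187, -1.291)| = 1.304 m/s.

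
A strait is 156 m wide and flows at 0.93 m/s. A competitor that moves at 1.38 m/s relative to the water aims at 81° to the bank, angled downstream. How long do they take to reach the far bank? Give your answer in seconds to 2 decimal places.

The component of the competitor's velocity perpendicular to the bank is 1.38 × sin 81° = 1.363 m/s.
Only the cross-stream component determines the crossing time; the current contributes nothing perpendicular to the bank.
Time = 156 / 1.363 = 114.453 s.

114.45 s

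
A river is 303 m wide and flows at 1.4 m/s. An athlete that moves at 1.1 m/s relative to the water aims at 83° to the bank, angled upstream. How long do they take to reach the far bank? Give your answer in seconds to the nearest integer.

278 s

The component of the athlete's velocity perpendicular to the bank is 1.1 × sin 83° = 1.092 m/s.
Only the cross-stream component determines the crossing time; the current contributes nothing perpendicular to the bank.
Time = 303 / 1.092 = 277.523 s.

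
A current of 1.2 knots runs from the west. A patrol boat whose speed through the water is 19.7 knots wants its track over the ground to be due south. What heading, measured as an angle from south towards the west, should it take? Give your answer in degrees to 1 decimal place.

3.5°

The current pushes perpendicular to the desired track; the heading must have a component into the current equal to 1.2 knots: 19.7 sin θ = 1.2.
sin θ = 0.0609, so θ = 3.492°.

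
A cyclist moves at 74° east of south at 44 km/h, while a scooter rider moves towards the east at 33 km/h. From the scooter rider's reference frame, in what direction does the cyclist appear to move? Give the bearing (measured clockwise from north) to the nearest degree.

143°

Taking east as x and north as y: cyclist velocity = (42.296, -12.128) km/h; scooter rider velocity = (33.000, 0.000) km/h.
Velocity of cyclist relative to scooter rider = (42.296, -12.128) − (33.000, 0.000) = (9.296, -12.128) km/h.
Bearing = atan2(9.30, -12.13) = 142.53° clockwise from north.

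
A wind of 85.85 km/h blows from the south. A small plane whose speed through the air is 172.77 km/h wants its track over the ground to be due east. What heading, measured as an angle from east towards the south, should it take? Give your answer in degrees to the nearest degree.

30°

The wind pushes perpendicular to the desired track; the heading must have a component into the wind equal to 85.85 km/h: 172.77 sin θ = 85.85.
sin θ = 0.4969, so θ = 29.795°.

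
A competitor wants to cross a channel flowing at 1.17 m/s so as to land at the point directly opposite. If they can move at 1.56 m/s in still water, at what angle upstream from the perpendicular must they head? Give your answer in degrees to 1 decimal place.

48.6°

To cancel the current, the upstream component of the competitor's velocity must equal the flow: 1.56 sin θ = 1.17.
sin θ = 1.17 / 1.56 = 0.7500.
θ = arcsin(0.7500) = 48.590°.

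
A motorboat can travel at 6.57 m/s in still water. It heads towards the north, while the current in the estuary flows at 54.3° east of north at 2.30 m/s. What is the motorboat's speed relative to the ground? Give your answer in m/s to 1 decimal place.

8.1 m/s

Taking east as x and north as y: velocity relative to the water = (0.000, 6.570) m/s; the water relative to ground = (1.868, 1.342) m/s.
Velocity relative to ground = (0.000, 6.570) + (1.868, 1.342) = (1.868, 7.912) m/s.
Speed = |(1.868, 7.912)| = 8.130 m/s.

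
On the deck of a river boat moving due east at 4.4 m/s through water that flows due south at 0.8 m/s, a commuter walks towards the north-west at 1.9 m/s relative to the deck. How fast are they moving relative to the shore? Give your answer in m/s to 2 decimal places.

3.10 m/s

In east/north components (m/s): commuter relative to river boat = (-1.344, 1.344); river boat relative to water = (4.400, 0.000); water relative to ground = (0.000, -0.800).
Sum = (3.056, 0.544) m/s.
Speed = |(3.056, 0.544)| = 3.104 m/s.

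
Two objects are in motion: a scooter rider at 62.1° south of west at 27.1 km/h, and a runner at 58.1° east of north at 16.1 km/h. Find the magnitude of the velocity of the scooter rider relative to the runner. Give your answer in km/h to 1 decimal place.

41.8 km/h

Taking east as x and north as y: scooter rider velocity = (-12.681, -23.950) km/h; runner velocity = (13.668, 8.508) km/h.
Velocity of scooter rider relative to runner = (-12.681, -23.950) − (13.668, 8.508) = (-26.349, -32.458) km/h.
Magnitude = |(-26.349, -32.458)| = 41.807 km/h.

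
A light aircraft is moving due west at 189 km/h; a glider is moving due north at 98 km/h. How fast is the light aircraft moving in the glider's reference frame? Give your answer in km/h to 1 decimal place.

212.9 km/h

Taking east as x and north as y: light aircraft velocity = (-189.000, 0.000) km/h; glider velocity = (0.000, 98.000) km/h.
Velocity of light aircraft relative to glider = (-189.000, 0.000) − (0.000, 98.000) = (-189.000, -98.000) km/h.
Magnitude = |(-189.000, -98.000)| = 212.897 km/h.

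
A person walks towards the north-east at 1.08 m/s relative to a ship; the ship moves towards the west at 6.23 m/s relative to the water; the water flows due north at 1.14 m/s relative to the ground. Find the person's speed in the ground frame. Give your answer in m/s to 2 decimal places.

5.79 m/s

In east/north components (m/s): person relative to ship = (0.764, 0.764); ship relative to water = (-6.230, 0.000); water relative to ground = (0.000, 1.140).
Sum = (-5.466, 1.904) m/s.
Speed = |(-5.466, 1.904)| = 5.788 m/s.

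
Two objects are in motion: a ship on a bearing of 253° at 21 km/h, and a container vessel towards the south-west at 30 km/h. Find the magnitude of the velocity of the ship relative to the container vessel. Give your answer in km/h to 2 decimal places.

15.12 km/h

Taking east as x and north as y: ship velocity = (-20.082, -6.140) km/h; container vessel velocity = (-21.213, -21.213) km/h.
Velocity of ship relative to container vessel = (-20.082, -6.140) − (-21.213, -21.213) = (1.131, 15.073) km/h.
Magnitude = |(1.131, 15.073)| = 15.116 km/h.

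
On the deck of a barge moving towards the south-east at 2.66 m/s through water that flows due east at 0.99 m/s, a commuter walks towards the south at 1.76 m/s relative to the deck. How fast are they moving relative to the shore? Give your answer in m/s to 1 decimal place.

4.6 m/s

In east/north components (m/s): commuter relative to barge = (0.000, -1.760); barge relative to water = (1.881, -1.881); water relative to ground = (0.990, 0.000).
Sum = (2.871, -3.641) m/s.
Speed = |(2.871, -3.641)| = 4.637 m/s.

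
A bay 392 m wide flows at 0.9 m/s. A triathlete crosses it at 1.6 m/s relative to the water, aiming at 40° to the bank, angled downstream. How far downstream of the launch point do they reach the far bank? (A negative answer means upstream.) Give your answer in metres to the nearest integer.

Perpendicular speed = 1.028 m/s; crossing time = 392 / 1.028 = 381.152 s.
Net downstream speed = 2.126 m/s.
Drift = 2.126 × 381.152 = 810.205 m (downstream).

810 m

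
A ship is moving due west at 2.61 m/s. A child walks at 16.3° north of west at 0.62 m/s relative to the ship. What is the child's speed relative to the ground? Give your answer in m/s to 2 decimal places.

3.21 m/s

Taking east as x and north as y: ship velocity = (-2.610, 0.000) m/s; child velocity relative to ship = (-0.595, 0.174) m/s.
Velocity relative to ground = (-2.610, 0.000) + (-0.595, 0.174) = (-3.205, 0.174) m/s.
Speed = |(-3.205, 0.174)| = 3.210 m/s.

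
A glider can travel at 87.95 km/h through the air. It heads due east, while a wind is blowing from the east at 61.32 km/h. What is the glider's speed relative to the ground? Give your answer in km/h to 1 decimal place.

Taking east as x and north as y: velocity relative to the air = (87.950, 0.000) km/h; the air relative to ground = (-61.320, 0.000) km/h.
Velocity relative to ground = (87.950, 0.000) + (-61.320, 0.000) = (26.630, 0.000) km/h.
Speed = |(26.630, 0.000)| = 26.630 km/h.

26.6 km/h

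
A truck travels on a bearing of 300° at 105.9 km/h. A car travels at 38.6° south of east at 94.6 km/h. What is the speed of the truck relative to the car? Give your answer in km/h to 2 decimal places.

Taking east as x and north as y: truck velocity = (-91.712, 52.950) km/h; car velocity = (73.932, -59.019) km/h.
Velocity of truck relative to car = (-91.712, 52.950) − (73.932, -59.019) = (-165.644, 111.969) km/h.
Magnitude = |(-165.644, 111.969)| = 199.937 km/h.

199.94 km/h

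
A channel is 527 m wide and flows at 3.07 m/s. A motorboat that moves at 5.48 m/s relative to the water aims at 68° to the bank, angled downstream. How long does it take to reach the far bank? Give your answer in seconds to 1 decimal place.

103.7 s

The component of the motorboat's velocity perpendicular to the bank is 5.48 × sin 68° = 5.081 m/s.
The current is parallel to the bank, so it does not affect the crossing time.
Time = 527 / 5.081 = 103.720 s.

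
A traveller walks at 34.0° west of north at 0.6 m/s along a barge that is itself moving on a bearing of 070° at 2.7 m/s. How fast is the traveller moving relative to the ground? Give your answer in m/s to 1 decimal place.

2.6 m/s

Taking east as x and north as y: barge velocity = (2.537, 0.923) m/s; traveller velocity relative to barge = (-0.336, 0.497) m/s.
Velocity relative to ground = (2.537, 0.923) + (-0.336, 0.497) = (2.202, 1.421) m/s.
Speed = |(2.202, 1.421)| = 2.620 m/s.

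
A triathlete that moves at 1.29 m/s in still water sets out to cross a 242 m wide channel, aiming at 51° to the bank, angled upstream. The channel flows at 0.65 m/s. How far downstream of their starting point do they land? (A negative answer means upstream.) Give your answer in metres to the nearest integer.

Perpendicular speed = 1.003 m/s; crossing time = 242 / 1.003 = 241.392 s.
Net downstream speed = -0.162 m/s.
Drift = -0.162 × 241.392 = -39.063 m (upstream).

-39 m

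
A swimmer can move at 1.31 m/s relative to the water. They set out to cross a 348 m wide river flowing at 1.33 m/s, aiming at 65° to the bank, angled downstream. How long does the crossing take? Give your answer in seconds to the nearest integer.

293 s

The component of the swimmer's velocity perpendicular to the bank is 1.31 × sin 65° = 1.187 m/s.
The current is parallel to the bank, so it does not affect the crossing time.
Time = 348 / 1.187 = 293.111 s.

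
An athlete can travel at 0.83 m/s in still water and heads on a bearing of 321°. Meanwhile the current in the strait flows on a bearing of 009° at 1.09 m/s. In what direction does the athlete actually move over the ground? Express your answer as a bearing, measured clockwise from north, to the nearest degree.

Taking east as x and north as y: velocity relative to the water = (-0.522, 0.645) m/s; the water relative to ground = (0.171, 1.077) m/s.
Velocity relative to ground = (-0.522, 0.645) + (0.171, 1.077) = (-0.352, 1.722) m/s.
Bearing = atan2(-0.35, 1.72) = 348.45° clockwise from north.

348°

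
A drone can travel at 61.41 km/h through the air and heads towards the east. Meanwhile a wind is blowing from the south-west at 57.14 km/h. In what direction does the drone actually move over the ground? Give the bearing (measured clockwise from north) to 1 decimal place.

Taking east as x and north as y: velocity relative to the air = (61.410, 0.000) km/h; the air relative to ground = (40.404, 40.404) km/h.
Velocity relative to ground = (61.410, 0.000) + (40.404, 40.404) = (101.814, 40.404) km/h.
Bearing = atan2(101.81, 40.40) = 68.35° clockwise from north.

068.4°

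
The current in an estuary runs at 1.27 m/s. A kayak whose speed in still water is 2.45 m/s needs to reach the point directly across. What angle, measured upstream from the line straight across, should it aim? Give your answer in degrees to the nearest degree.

To cancel the current, the upstream component of the kayak's velocity must equal the flow: 2.45 sin θ = 1.27.
sin θ = 1.27 / 2.45 = 0.5184.
θ = arcsin(0.5184) = 31.223°.

31°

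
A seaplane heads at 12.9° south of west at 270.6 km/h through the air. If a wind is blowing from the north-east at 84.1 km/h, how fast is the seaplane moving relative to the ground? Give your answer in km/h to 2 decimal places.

344.75 km/h

Taking east as x and north as y: velocity relative to the air = (-263.770, -60.411) km/h; the air relative to ground = (-59.468, -59.468) km/h.
Velocity relative to ground = (-263.770, -60.411) + (-59.468, -59.468) = (-323.238, -119.879) km/h.
Speed = |(-323.238, -119.879)| = 344.752 km/h.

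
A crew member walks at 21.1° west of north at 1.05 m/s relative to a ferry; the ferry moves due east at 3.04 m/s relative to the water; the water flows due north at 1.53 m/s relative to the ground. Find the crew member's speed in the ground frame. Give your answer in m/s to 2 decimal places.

3.66 m/s

In east/north components (m/s): crew member relative to ferry = (-0.378, 0.980); ferry relative to water = (3.040, 0.000); water relative to ground = (0.000, 1.530).
Sum = (2.662, 2.510) m/s.
Speed = |(2.662, 2.510)| = 3.658 m/s.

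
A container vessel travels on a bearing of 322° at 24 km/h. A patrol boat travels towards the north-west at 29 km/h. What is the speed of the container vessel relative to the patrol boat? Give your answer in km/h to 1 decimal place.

Taking east as x and north as y: container vessel velocity = (-14.776, 18.912) km/h; patrol boat velocity = (-20.506, 20.506) km/h.
Velocity of container vessel relative to patrol boat = (-14.776, 18.912) − (-20.506, 20.506) = (5.730, -1.594) km/h.
Magnitude = |(5.730, -1.594)| = 5.948 km/h.

5.9 km/h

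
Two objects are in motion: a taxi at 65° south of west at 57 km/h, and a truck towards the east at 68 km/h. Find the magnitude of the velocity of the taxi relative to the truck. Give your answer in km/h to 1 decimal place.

105.6 km/h

Taking east as x and north as y: taxi velocity = (-24.089, -51.660) km/h; truck velocity = (68.000, 0.000) km/h.
Velocity of taxi relative to truck = (-24.089, -51.660) − (68.000, 0.000) = (-92.089, -51.660) km/h.
Magnitude = |(-92.089, -51.660)| = 105.589 km/h.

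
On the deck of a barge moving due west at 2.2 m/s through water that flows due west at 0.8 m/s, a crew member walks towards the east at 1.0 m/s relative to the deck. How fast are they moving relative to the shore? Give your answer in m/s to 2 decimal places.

In east/north components (m/s): crew member relative to barge = (1.000, 0.000); barge relative to water = (-2.200, 0.000); water relative to ground = (-0.800, 0.000).
Sum = (-2.000, 0.000) m/s.
Speed = |(-2.000, 0.000)| = 2.000 m/s.

2.00 m/s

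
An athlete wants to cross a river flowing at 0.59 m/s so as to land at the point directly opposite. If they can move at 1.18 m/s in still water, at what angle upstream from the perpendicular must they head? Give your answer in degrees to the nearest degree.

30°

To cancel the current, the upstream component of the athlete's velocity must equal the flow: 1.18 sin θ = 0.59.
sin θ = 0.59 / 1.18 = 0.5000.
θ = arcsin(0.5000) = 30.000°.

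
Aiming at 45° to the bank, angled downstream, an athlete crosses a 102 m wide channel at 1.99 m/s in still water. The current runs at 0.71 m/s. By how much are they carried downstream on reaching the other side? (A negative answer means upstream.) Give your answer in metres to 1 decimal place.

153.5 m

Perpendicular speed = 1.407 m/s; crossing time = 102 / 1.407 = 72.487 s.
Net downstream speed = 2.117 m/s.
Drift = 2.117 × 72.487 = 153.466 m (downstream).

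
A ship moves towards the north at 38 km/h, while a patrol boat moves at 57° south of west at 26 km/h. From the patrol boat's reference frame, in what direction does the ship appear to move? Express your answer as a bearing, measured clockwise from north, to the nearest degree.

Taking east as x and north as y: ship velocity = (0.000, 38.000) km/h; patrol boat velocity = (-14.161, -21.805) km/h.
Velocity of ship relative to patrol boat = (0.000, 38.000) − (-14.161, -21.805) = (14.161, 59.805) km/h.
Bearing = atan2(14.16, 59.81) = 13.32° clockwise from north.

013°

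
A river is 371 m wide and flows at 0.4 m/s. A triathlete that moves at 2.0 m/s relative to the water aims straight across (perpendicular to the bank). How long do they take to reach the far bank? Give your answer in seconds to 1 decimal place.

185.5 s

The component of the triathlete's velocity perpendicular to the bank is 2.0 m/s.
The current is parallel to the bank, so it does not affect the crossing time.
Time = 371 / 2.000 = 185.500 s.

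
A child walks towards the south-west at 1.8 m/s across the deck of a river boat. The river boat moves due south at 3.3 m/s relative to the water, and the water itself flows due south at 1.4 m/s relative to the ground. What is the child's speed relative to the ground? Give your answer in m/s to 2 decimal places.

6.11 m/s

In east/north components (m/s): child relative to river boat = (-1.273, -1.273); river boat relative to water = (0.000, -3.300); water relative to ground = (0.000, -1.400).
Sum = (-1.273, -5.973) m/s.
Speed = |(-1.273, -5.973)| = 6.107 m/s.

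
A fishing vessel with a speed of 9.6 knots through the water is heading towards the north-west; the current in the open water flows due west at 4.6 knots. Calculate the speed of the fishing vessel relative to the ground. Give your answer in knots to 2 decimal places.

13.26 knots

Taking east as x and north as y: velocity relative to the water = (-6.788, 6.788) knots; the water relative to ground = (-4.600, 0.000) knots.
Velocity relative to ground = (-6.788, 6.788) + (-4.600, 0.000) = (-11.388, 6.788) knots.
Speed = |(-11.388, 6.788)| = 13.258 knots.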